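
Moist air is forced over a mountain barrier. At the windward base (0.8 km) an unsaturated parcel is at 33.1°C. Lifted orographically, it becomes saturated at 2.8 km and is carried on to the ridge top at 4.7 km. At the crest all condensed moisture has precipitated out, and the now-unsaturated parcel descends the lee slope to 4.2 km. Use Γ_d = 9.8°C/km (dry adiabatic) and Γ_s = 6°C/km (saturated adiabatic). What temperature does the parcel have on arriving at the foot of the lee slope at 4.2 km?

7°C

From 800 m to 2800 m (dry): cools by 9.8 × 2 = 19.6°C, giving 13.5°C.
From 2800 m to 4700 m (saturated): cools by 6 × 1.9 = 11.4°C, giving 2.1°C.
From 4700 m to 4200 m (dry descent): warms by 9.8 × 0.5 = 4.9°C, giving 7°C.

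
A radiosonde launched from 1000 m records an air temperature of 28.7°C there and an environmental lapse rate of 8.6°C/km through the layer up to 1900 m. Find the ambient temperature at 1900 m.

1000 → 1900 m (environmental, 8.6°C/km): ΔT = -8.6 × 0.9 = -7.74°C → T = 20.96°C

20.96°C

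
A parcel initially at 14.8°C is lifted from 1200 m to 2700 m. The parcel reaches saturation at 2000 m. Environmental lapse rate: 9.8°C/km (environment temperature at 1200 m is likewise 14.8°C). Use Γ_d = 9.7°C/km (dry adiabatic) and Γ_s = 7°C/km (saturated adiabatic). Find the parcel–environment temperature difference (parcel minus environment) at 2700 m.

Parcel:
  1200–2000 m, dry: Δz = 0.8 km ⇒ ΔT = -7.76°C; T = 7.04°C
  2000–2700 m, saturated: Δz = 0.7 km ⇒ ΔT = -4.9°C; T = 2.14°C
Environment:
  1200–2700 m, environment: Δz = 1.5 km ⇒ ΔT = -14.7°C; T = 0.1°C
T_parcel − T_env = 2.14 − 0.1 = +2.04°C

+2.04°C (parcel warmer than environment)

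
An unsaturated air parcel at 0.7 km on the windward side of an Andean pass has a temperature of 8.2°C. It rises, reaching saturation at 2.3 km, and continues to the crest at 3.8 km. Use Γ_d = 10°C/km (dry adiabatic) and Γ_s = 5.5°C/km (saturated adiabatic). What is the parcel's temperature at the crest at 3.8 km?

-16.05°C

From 700 m to 2300 m (dry): cools by 10 × 1.6 = 16°C, giving -7.8°C.
From 2300 m to 3800 m (saturated): cools by 5.5 × 1.5 = 8.25°C, giving -16.05°C.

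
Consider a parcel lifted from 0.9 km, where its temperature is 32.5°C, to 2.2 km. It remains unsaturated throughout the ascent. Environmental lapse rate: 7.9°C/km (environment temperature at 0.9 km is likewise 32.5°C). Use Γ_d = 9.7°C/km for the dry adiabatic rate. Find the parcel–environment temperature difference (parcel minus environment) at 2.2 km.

-2.34°C (parcel cooler than environment)

Parcel:
  From 900 m to 2200 m (dry): cools by 9.7 × 1.3 = 12.61°C, giving 19.89°C.
Environment:
  From 900 m to 2200 m (environment): cools by 7.9 × 1.3 = 10.27°C, giving 22.23°C.
T_parcel − T_env = 19.89 − 22.23 = -2.34°C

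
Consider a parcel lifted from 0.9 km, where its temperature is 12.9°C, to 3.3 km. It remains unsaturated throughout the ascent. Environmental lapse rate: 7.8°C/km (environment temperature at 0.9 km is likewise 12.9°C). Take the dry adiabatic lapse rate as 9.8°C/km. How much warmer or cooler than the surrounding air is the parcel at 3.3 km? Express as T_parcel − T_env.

-4.8°C (parcel cooler than environment)

Parcel:
  900–3300 m, dry: Δz = 2.4 km ⇒ ΔT = -23.52°C; T = -10.62°C
Environment:
  900–3300 m, environment: Δz = 2.4 km ⇒ ΔT = -18.72°C; T = -5.82°C
T_parcel − T_env = -10.62 − (-5.82) = -4.8°C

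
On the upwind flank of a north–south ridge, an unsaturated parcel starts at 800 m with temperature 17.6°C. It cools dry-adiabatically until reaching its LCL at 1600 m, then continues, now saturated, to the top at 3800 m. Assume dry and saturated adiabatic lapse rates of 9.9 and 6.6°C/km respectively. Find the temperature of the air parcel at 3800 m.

-4.84°C

800–1600 m, dry: Δz = 0.8 km ⇒ ΔT = -7.92°C; T = 9.68°C
1600–3800 m, saturated: Δz = 2.2 km ⇒ ΔT = -14.52°C; T = -4.84°C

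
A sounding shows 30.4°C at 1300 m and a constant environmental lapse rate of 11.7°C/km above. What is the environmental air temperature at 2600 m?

15.19°C

From 1300 m to 2600 m (environmental): cools by 11.7 × 1.3 = 15.21°C, giving 15.19°C.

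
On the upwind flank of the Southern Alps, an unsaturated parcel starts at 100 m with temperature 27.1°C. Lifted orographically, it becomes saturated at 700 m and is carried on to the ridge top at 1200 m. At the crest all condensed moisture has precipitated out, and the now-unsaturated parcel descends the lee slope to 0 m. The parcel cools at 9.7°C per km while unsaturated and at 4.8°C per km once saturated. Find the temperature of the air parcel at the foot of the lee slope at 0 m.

100 → 700 m (dry, 9.7°C/km): ΔT = -9.7 × 0.6 = -5.82°C → T = 21.28°C
700 → 1200 m (saturated, 4.8°C/km): ΔT = -4.8 × 0.5 = -2.4°C → T = 18.88°C
1200 → 0 m (dry descent, 9.7°C/km): ΔT = +9.7 × 1.2 = +11.64°C → T = 30.52°C

30.52°C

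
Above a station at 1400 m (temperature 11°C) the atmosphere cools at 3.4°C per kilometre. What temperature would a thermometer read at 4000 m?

1400–4000 m, environmental: Δz = 2.6 km ⇒ ΔT = -8.84°C; T = 2.16°C

2.16°C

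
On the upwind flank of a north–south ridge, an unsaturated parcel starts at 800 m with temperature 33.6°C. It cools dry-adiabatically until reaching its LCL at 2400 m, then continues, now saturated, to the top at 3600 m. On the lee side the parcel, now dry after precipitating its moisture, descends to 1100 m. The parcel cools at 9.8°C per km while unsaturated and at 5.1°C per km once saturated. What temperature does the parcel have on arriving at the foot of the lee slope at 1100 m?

800–2400 m, dry: Δz = 1.6 km ⇒ ΔT = -15.68°C; T = 17.92°C
2400–3600 m, saturated: Δz = 1.2 km ⇒ ΔT = -6.12°C; T = 11.8°C
3600–1100 m, dry descent: Δz = 2.5 km ⇒ ΔT = +24.5°C; T = 36.3°C

36.3°C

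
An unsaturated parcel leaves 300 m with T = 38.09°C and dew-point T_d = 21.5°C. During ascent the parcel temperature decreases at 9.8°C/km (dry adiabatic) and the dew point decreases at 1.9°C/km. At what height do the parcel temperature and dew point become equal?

T and T_d converge at 9.8 − 1.9 = 7.9°C per km
Height above start = (38.09 − 21.5) / 7.9 = 2.1 km
LCL altitude = 300 m + 2100 m = 2400 m

2400 m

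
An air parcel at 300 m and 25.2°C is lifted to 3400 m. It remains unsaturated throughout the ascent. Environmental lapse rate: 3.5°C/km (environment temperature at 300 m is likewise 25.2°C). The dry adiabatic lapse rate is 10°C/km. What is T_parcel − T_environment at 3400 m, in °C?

Parcel:
  300–3400 m, dry: Δz = 3.1 km ⇒ ΔT = -31°C; T = -5.8°C
Environment:
  300–3400 m, environment: Δz = 3.1 km ⇒ ΔT = -10.85°C; T = 14.35°C
T_parcel − T_env = -5.8 − 14.35 = -20.15°C

-20.15°C (parcel cooler than environment)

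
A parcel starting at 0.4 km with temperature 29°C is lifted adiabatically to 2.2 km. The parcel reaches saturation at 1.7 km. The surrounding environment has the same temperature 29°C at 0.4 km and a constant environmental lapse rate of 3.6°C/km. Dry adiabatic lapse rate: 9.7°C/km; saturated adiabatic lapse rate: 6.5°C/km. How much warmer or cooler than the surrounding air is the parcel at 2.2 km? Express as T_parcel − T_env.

Parcel:
  Dry to 1700 m: -9.7 × 1.3 km = -12.61°C, so T = 16.39°C.
  Saturated to 2200 m: -6.5 × 0.5 km = -3.25°C, so T = 13.14°C.
Environment:
  Environment to 2200 m: -3.6 × 1.8 km = -6.48°C, so T = 22.52°C.
T_parcel − T_env = 13.14 − 22.52 = -9.38°C

-9.38°C (parcel cooler than environment)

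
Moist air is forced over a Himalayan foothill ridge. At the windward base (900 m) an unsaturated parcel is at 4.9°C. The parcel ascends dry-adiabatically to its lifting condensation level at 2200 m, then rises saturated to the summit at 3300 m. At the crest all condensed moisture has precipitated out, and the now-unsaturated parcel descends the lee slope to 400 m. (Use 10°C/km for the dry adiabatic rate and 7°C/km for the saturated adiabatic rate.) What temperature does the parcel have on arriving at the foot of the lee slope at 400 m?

13.2°C

Dry to 2200 m: -10 × 1.3 km = -13°C, so T = -8.1°C.
Saturated to 3300 m: -7 × 1.1 km = -7.7°C, so T = -15.8°C.
Dry descent to 400 m: +10 × 2.9 km = +29°C, so T = 13.2°C.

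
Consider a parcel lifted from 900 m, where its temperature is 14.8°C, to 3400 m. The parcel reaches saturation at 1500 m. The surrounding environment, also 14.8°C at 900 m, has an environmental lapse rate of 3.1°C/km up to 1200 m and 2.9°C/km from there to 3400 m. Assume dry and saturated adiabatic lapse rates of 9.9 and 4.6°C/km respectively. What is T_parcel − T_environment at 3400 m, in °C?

Parcel:
  900 → 1500 m (dry, 9.9°C/km): ΔT = -9.9 × 0.6 = -5.94°C → T = 8.86°C
  1500 → 3400 m (saturated, 4.6°C/km): ΔT = -4.6 × 1.9 = -8.74°C → T = 0.12°C
Environment:
  900 → 1200 m (environment, lower layer, 3.1°C/km): ΔT = -3.1 × 0.3 = -0.93°C → T = 13.87°C
  1200 → 3400 m (environment, upper layer, 2.9°C/km): ΔT = -2.9 × 2.2 = -6.38°C → T = 7.49°C
T_parcel − T_env = 0.12 − 7.49 = -7.37°C

-7.37°C (parcel cooler than environment)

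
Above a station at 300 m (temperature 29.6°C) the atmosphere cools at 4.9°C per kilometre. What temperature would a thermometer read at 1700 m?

22.74°C

300–1700 m, environmental: Δz = 1.4 km ⇒ ΔT = -6.86°C; T = 22.74°C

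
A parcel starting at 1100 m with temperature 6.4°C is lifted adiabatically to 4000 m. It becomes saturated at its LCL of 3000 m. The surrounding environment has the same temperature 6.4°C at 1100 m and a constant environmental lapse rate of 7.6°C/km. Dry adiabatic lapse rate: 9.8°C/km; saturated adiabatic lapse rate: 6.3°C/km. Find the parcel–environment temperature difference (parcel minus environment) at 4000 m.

Parcel:
  Dry to 3000 m: -9.8 × 1.9 km = -18.62°C, so T = -12.22°C.
  Saturated to 4000 m: -6.3 × 1 km = -6.3°C, so T = -18.52°C.
Environment:
  Environment to 4000 m: -7.6 × 2.9 km = -22.04°C, so T = -15.64°C.
T_parcel − T_env = -18.52 − (-15.64) = -2.88°C

-2.88°C (parcel cooler than environment)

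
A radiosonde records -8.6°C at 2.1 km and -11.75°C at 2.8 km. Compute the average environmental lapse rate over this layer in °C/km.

Γ = −ΔT/Δz = (-8.6 − (-11.75)) / (2800 − 2100) m
  = 3.15°C / 0.7 km = 4.5°C/km

4.5°C/km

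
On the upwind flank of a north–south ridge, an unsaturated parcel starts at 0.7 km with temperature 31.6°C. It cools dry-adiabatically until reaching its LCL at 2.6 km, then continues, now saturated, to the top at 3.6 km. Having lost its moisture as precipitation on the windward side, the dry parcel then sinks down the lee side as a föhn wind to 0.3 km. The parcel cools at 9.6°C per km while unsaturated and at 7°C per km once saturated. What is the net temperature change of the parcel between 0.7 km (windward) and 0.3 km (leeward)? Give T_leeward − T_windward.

Dry to 2600 m: -9.6 × 1.9 km = -18.24°C, so T = 13.36°C.
Saturated to 3600 m: -7 × 1 km = -7°C, so T = 6.36°C.
Dry descent to 300 m: +9.6 × 3.3 km = +31.68°C, so T = 38.04°C.
Net change vs windward start: 38.04 − 31.6 = +6.44°C

+6.44°C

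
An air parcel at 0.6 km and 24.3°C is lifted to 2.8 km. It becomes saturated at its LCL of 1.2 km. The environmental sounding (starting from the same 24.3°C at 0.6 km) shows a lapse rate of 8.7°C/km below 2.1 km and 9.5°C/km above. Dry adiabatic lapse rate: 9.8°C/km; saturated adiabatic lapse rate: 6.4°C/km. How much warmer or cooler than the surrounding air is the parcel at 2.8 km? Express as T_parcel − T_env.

+3.58°C (parcel warmer than environment)

Parcel:
  From 600 m to 1200 m (dry): cools by 9.8 × 0.6 = 5.88°C, giving 18.42°C.
  From 1200 m to 2800 m (saturated): cools by 6.4 × 1.6 = 10.24°C, giving 8.18°C.
Environment:
  From 600 m to 2100 m (environment, lower layer): cools by 8.7 × 1.5 = 13.05°C, giving 11.25°C.
  From 2100 m to 2800 m (environment, upper layer): cools by 9.5 × 0.7 = 6.65°C, giving 4.6°C.
T_parcel − T_env = 8.18 − 4.6 = +3.58°C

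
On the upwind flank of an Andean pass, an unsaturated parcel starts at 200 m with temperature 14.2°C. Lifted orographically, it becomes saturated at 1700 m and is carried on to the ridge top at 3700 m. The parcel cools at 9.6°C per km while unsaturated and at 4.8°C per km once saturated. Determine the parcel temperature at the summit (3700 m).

200–1700 m, dry: Δz = 1.5 km ⇒ ΔT = -14.4°C; T = -0.2°C
1700–3700 m, saturated: Δz = 2 km ⇒ ΔT = -9.6°C; T = -9.8°C

-9.8°C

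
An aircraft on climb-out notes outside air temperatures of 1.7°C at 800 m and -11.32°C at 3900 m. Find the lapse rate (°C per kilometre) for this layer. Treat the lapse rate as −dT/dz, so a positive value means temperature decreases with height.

Γ = −ΔT/Δz = (1.7 − (-11.32)) / (3900 − 800) m
  = 13.02°C / 3.1 km = 4.2°C/km

4.2°C/km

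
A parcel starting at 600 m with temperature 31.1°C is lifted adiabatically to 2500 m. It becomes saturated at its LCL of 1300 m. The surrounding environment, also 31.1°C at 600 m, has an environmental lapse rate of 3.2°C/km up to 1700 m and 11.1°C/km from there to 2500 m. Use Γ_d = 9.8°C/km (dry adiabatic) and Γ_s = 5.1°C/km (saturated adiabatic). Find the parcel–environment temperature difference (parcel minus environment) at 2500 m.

-0.58°C (parcel cooler than environment)

Parcel:
  600–1300 m, dry: Δz = 0.7 km ⇒ ΔT = -6.86°C; T = 24.24°C
  1300–2500 m, saturated: Δz = 1.2 km ⇒ ΔT = -6.12°C; T = 18.12°C
Environment:
  600–1700 m, environment, lower layer: Δz = 1.1 km ⇒ ΔT = -3.52°C; T = 27.58°C
  1700–2500 m, environment, upper layer: Δz = 0.8 km ⇒ ΔT = -8.88°C; T = 18.7°C
T_parcel − T_env = 18.12 − 18.7 = -0.58°C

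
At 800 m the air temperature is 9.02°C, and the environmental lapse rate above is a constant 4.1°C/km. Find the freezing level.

3000 m

Height above start = (9.02 − 0) / 4.1 = 2.2 km
Altitude = 800 m + 2200 m = 3000 m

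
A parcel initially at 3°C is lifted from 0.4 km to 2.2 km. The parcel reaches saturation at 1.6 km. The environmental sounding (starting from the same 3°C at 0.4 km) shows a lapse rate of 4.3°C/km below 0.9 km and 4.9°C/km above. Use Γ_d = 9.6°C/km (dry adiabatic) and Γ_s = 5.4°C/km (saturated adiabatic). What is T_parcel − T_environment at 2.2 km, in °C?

-6.24°C (parcel cooler than environment)

Parcel:
  From 400 m to 1600 m (dry): cools by 9.6 × 1.2 = 11.52°C, giving -8.52°C.
  From 1600 m to 2200 m (saturated): cools by 5.4 × 0.6 = 3.24°C, giving -11.76°C.
Environment:
  From 400 m to 900 m (environment, lower layer): cools by 4.3 × 0.5 = 2.15°C, giving 0.85°C.
  From 900 m to 2200 m (environment, upper layer): cools by 4.9 × 1.3 = 6.37°C, giving -5.52°C.
T_parcel − T_env = -11.76 − (-5.52) = -6.24°C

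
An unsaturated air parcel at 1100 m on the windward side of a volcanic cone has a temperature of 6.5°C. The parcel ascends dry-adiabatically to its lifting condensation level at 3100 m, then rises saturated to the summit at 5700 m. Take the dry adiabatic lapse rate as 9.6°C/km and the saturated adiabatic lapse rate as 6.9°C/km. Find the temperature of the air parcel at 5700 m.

-30.64°C

1100 → 3100 m (dry, 9.6°C/km): ΔT = -9.6 × 2 = -19.2°C → T = -12.7°C
3100 → 5700 m (saturated, 6.9°C/km): ΔT = -6.9 × 2.6 = -17.94°C → T = -30.64°C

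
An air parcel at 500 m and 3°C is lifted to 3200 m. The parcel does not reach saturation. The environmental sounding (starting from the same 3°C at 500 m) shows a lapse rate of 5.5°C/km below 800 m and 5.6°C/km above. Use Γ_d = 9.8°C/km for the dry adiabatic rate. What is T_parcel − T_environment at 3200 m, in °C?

Parcel:
  From 500 m to 3200 m (dry): cools by 9.8 × 2.7 = 26.46°C, giving -23.46°C.
Environment:
  From 500 m to 800 m (environment, lower layer): cools by 5.5 × 0.3 = 1.65°C, giving 1.35°C.
  From 800 m to 3200 m (environment, upper layer): cools by 5.6 × 2.4 = 13.44°C, giving -12.09°C.
T_parcel − T_env = -23.46 − (-12.09) = -11.37°C

-11.37°C (parcel cooler than environment)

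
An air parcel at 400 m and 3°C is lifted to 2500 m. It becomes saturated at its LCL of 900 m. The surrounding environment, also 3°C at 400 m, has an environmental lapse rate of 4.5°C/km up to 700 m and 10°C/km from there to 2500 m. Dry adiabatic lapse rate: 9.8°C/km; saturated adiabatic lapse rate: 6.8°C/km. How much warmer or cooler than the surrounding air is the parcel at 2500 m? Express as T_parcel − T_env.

+3.57°C (parcel warmer than environment)

Parcel:
  Dry to 900 m: -9.8 × 0.5 km = -4.9°C, so T = -1.9°C.
  Saturated to 2500 m: -6.8 × 1.6 km = -10.88°C, so T = -12.78°C.
Environment:
  Environment, lower layer to 700 m: -4.5 × 0.3 km = -1.35°C, so T = 1.65°C.
  Environment, upper layer to 2500 m: -10 × 1.8 km = -18°C, so T = -16.35°C.
T_parcel − T_env = -12.78 − (-16.35) = +3.57°C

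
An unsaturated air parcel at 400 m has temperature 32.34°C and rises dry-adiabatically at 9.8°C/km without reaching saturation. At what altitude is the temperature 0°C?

Height above start = (32.34 − 0) / 9.8 = 3.3 km
Altitude = 400 m + 3300 m = 3700 m

3700 m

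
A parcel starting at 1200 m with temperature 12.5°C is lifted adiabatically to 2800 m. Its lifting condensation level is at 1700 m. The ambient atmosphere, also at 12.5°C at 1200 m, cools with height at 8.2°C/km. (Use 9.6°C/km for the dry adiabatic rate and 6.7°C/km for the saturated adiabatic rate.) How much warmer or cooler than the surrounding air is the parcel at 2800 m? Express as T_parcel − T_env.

+0.95°C (parcel warmer than environment)

Parcel:
  From 1200 m to 1700 m (dry): cools by 9.6 × 0.5 = 4.8°C, giving 7.7°C.
  From 1700 m to 2800 m (saturated): cools by 6.7 × 1.1 = 7.37°C, giving 0.33°C.
Environment:
  From 1200 m to 2800 m (environment): cools by 8.2 × 1.6 = 13.12°C, giving -0.62°C.
T_parcel − T_env = 0.33 − (-0.62) = +0.95°C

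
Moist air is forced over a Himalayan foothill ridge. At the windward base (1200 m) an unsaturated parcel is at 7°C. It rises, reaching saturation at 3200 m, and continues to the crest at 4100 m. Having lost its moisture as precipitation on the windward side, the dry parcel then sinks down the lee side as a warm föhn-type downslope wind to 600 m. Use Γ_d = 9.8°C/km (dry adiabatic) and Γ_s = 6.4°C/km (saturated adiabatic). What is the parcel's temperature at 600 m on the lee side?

15.94°C

1200 → 3200 m (dry, 9.8°C/km): ΔT = -9.8 × 2 = -19.6°C → T = -12.6°C
3200 → 4100 m (saturated, 6.4°C/km): ΔT = -6.4 × 0.9 = -5.76°C → T = -18.36°C
4100 → 600 m (dry descent, 9.8°C/km): ΔT = +9.8 × 3.5 = +34.3°C → T = 15.94°C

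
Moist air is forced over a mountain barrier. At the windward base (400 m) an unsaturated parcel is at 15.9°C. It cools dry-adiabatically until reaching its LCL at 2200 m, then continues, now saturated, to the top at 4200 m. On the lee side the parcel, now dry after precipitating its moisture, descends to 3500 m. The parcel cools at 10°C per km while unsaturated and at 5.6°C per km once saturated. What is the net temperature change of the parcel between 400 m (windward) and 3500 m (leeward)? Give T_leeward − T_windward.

400 → 2200 m (dry, 10°C/km): ΔT = -10 × 1.8 = -18°C → T = -2.1°C
2200 → 4200 m (saturated, 5.6°C/km): ΔT = -5.6 × 2 = -11.2°C → T = -13.3°C
4200 → 3500 m (dry descent, 10°C/km): ΔT = +10 × 0.7 = +7°C → T = -6.3°C
Net change vs windward start: -6.3 − 15.9 = -22.2°C

-22.2°C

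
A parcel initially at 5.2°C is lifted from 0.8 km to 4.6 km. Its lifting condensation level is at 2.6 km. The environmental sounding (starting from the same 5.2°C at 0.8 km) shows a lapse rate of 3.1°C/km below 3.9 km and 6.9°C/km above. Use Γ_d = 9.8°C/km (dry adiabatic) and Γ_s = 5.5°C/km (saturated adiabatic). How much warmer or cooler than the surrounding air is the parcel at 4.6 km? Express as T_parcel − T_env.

-14.2°C (parcel cooler than environment)

Parcel:
  Dry to 2600 m: -9.8 × 1.8 km = -17.64°C, so T = -12.44°C.
  Saturated to 4600 m: -5.5 × 2 km = -11°C, so T = -23.44°C.
Environment:
  Environment, lower layer to 3900 m: -3.1 × 3.1 km = -9.61°C, so T = -4.41°C.
  Environment, upper layer to 4600 m: -6.9 × 0.7 km = -4.83°C, so T = -9.24°C.
T_parcel − T_env = -23.44 − (-9.24) = -14.2°C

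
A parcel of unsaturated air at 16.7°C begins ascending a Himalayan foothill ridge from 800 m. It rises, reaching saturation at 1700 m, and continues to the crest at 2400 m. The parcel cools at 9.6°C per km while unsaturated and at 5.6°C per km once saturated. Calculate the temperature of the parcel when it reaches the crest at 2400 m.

4.14°C

Dry to 1700 m: -9.6 × 0.9 km = -8.64°C, so T = 8.06°C.
Saturated to 2400 m: -5.6 × 0.7 km = -3.92°C, so T = 4.14°C.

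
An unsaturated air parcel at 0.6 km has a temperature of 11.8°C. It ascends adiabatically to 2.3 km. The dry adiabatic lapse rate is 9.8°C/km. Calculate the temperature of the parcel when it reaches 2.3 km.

-4.86°C

From 600 m to 2300 m (dry adiabatic): cools by 9.8 × 1.7 = 16.66°C, giving -4.86°C.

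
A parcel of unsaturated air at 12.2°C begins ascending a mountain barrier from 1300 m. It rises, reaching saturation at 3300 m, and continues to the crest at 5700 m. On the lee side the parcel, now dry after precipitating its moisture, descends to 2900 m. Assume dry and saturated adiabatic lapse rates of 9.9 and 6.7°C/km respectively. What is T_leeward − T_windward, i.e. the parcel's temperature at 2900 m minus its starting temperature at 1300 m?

-8.16°C

Dry to 3300 m: -9.9 × 2 km = -19.8°C, so T = -7.6°C.
Saturated to 5700 m: -6.7 × 2.4 km = -16.08°C, so T = -23.68°C.
Dry descent to 2900 m: +9.9 × 2.8 km = +27.72°C, so T = 4.04°C.
Net change vs windward start: 4.04 − 12.2 = -8.16°C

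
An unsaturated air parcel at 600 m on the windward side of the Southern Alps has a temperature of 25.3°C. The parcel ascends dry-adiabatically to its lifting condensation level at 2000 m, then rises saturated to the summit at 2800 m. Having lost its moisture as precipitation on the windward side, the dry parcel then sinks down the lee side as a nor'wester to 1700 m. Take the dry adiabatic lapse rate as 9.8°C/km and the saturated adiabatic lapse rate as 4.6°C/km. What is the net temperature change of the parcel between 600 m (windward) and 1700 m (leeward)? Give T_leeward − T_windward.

600–2000 m, dry: Δz = 1.4 km ⇒ ΔT = -13.72°C; T = 11.58°C
2000–2800 m, saturated: Δz = 0.8 km ⇒ ΔT = -3.68°C; T = 7.9°C
2800–1700 m, dry descent: Δz = 1.1 km ⇒ ΔT = +10.78°C; T = 18.68°C
Net change vs windward start: 18.68 − 25.3 = -6.62°C

-6.62°C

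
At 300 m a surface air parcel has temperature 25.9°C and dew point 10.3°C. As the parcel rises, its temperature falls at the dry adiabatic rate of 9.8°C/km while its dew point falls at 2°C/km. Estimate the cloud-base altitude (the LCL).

T and T_d converge at 9.8 − 2 = 7.8°C per km
Height above start = (25.9 − 10.3) / 7.8 = 2 km
LCL altitude = 300 m + 2000 m = 2300 m

2300 m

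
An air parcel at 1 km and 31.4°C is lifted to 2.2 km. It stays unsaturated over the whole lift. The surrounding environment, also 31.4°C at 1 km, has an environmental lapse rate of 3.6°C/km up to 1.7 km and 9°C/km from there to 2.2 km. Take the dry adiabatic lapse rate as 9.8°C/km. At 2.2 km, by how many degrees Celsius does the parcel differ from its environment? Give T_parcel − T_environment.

-4.74°C (parcel cooler than environment)

Parcel:
  1000–2200 m, dry: Δz = 1.2 km ⇒ ΔT = -11.76°C; T = 19.64°C
Environment:
  1000–1700 m, environment, lower layer: Δz = 0.7 km ⇒ ΔT = -2.52°C; T = 28.88°C
  1700–2200 m, environment, upper layer: Δz = 0.5 km ⇒ ΔT = -4.5°C; T = 24.38°C
T_parcel − T_env = 19.64 − 24.38 = -4.74°C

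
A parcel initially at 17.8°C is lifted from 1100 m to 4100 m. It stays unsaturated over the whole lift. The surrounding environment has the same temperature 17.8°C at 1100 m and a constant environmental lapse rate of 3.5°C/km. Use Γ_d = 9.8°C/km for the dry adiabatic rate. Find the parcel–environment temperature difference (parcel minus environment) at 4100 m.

Parcel:
  From 1100 m to 4100 m (dry): cools by 9.8 × 3 = 29.4°C, giving -11.6°C.
Environment:
  From 1100 m to 4100 m (environment): cools by 3.5 × 3 = 10.5°C, giving 7.3°C.
T_parcel − T_env = -11.6 − 7.3 = -18.9°C

-18.9°C (parcel cooler than environment)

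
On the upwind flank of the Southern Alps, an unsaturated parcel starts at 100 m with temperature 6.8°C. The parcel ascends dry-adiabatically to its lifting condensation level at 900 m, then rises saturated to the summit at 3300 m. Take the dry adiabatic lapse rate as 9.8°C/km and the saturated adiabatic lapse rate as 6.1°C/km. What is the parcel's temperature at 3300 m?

Dry to 900 m: -9.8 × 0.8 km = -7.84°C, so T = -1.04°C.
Saturated to 3300 m: -6.1 × 2.4 km = -14.64°C, so T = -15.68°C.

-15.68°C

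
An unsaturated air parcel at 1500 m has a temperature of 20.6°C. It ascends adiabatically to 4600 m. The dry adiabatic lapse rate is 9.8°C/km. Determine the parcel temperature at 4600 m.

-9.78°C

1500 → 4600 m (dry adiabatic, 9.8°C/km): ΔT = -9.8 × 3.1 = -30.38°C → T = -9.78°C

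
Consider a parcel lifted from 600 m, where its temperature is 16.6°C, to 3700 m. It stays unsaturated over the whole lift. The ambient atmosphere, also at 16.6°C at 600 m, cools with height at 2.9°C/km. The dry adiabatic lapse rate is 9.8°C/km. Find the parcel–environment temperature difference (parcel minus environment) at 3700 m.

Parcel:
  600 → 3700 m (dry, 9.8°C/km): ΔT = -9.8 × 3.1 = -30.38°C → T = -13.78°C
Environment:
  600 → 3700 m (environment, 2.9°C/km): ΔT = -2.9 × 3.1 = -8.99°C → T = 7.61°C
T_parcel − T_env = -13.78 − 7.61 = -21.39°C

-21.39°C (parcel cooler than environment)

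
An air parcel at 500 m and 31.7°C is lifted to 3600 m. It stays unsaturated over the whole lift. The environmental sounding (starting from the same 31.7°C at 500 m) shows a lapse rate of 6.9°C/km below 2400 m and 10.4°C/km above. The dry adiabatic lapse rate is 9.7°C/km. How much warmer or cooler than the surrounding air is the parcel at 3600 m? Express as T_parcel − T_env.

Parcel:
  Dry to 3600 m: -9.7 × 3.1 km = -30.07°C, so T = 1.63°C.
Environment:
  Environment, lower layer to 2400 m: -6.9 × 1.9 km = -13.11°C, so T = 18.59°C.
  Environment, upper layer to 3600 m: -10.4 × 1.2 km = -12.48°C, so T = 6.11°C.
T_parcel − T_env = 1.63 − 6.11 = -4.48°C

-4.48°C (parcel cooler than environment)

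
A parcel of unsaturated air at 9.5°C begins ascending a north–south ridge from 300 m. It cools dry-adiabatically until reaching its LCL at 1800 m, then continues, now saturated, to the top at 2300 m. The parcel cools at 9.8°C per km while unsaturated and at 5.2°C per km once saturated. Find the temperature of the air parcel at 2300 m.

-7.8°C

300–1800 m, dry: Δz = 1.5 km ⇒ ΔT = -14.7°C; T = -5.2°C
1800–2300 m, saturated: Δz = 0.5 km ⇒ ΔT = -2.6°C; T = -7.8°C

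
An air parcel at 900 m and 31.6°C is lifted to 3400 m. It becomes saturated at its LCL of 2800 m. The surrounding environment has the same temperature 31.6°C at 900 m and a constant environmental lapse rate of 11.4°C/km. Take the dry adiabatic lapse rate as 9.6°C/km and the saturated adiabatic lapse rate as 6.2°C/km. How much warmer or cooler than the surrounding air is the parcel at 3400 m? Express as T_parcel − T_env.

Parcel:
  900–2800 m, dry: Δz = 1.9 km ⇒ ΔT = -18.24°C; T = 13.36°C
  2800–3400 m, saturated: Δz = 0.6 km ⇒ ΔT = -3.72°C; T = 9.64°C
Environment:
  900–3400 m, environment: Δz = 2.5 km ⇒ ΔT = -28.5°C; T = 3.1°C
T_parcel − T_env = 9.64 − 3.1 = +6.54°C

+6.54°C (parcel warmer than environment)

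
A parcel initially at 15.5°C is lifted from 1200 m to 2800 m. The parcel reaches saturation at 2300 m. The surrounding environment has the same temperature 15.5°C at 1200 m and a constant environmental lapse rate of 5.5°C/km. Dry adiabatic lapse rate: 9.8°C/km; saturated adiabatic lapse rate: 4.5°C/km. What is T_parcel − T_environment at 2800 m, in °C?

-4.23°C (parcel cooler than environment)

Parcel:
  1200 → 2300 m (dry, 9.8°C/km): ΔT = -9.8 × 1.1 = -10.78°C → T = 4.72°C
  2300 → 2800 m (saturated, 4.5°C/km): ΔT = -4.5 × 0.5 = -2.25°C → T = 2.47°C
Environment:
  1200 → 2800 m (environment, 5.5°C/km): ΔT = -5.5 × 1.6 = -8.8°C → T = 6.7°C
T_parcel − T_env = 2.47 − 6.7 = -4.23°C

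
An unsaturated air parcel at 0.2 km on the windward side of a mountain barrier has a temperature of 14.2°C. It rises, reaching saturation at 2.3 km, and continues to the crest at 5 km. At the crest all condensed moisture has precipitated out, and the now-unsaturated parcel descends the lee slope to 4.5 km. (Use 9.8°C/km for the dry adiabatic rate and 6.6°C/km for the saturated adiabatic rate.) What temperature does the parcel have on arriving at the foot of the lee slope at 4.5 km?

200–2300 m, dry: Δz = 2.1 km ⇒ ΔT = -20.58°C; T = -6.38°C
2300–5000 m, saturated: Δz = 2.7 km ⇒ ΔT = -17.82°C; T = -24.2°C
5000–4500 m, dry descent: Δz = 0.5 km ⇒ ΔT = +4.9°C; T = -19.3°C

-19.3°C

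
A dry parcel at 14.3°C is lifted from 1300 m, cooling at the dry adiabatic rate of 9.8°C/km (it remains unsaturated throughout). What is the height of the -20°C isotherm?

Height above start = (14.3 − (-20)) / 9.8 = 3.5 km
Altitude = 1300 m + 3500 m = 4800 m

4800 m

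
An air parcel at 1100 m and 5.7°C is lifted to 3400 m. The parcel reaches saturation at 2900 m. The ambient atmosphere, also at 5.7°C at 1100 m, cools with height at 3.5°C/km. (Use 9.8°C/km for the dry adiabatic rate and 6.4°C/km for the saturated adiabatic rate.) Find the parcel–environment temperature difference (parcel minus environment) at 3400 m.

-12.79°C (parcel cooler than environment)

Parcel:
  1100 → 2900 m (dry, 9.8°C/km): ΔT = -9.8 × 1.8 = -17.64°C → T = -11.94°C
  2900 → 3400 m (saturated, 6.4°C/km): ΔT = -6.4 × 0.5 = -3.2°C → T = -15.14°C
Environment:
  1100 → 3400 m (environment, 3.5°C/km): ΔT = -3.5 × 2.3 = -8.05°C → T = -2.35°C
T_parcel − T_env = -15.14 − (-2.35) = -12.79°C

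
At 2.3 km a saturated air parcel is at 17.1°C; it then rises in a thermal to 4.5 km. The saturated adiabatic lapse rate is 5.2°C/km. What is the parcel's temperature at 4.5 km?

5.66°C

Saturated adiabatic to 4500 m: -5.2 × 2.2 km = -11.44°C, so T = 5.66°C.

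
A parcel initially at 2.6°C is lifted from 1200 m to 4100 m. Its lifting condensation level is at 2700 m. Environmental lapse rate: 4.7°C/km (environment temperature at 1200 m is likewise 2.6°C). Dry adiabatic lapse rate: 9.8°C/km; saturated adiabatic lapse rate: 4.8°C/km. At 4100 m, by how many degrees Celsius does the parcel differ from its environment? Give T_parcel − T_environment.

-7.79°C (parcel cooler than environment)

Parcel:
  From 1200 m to 2700 m (dry): cools by 9.8 × 1.5 = 14.7°C, giving -12.1°C.
  From 2700 m to 4100 m (saturated): cools by 4.8 × 1.4 = 6.72°C, giving -18.82°C.
Environment:
  From 1200 m to 4100 m (environment): cools by 4.7 × 2.9 = 13.63°C, giving -11.03°C.
T_parcel − T_env = -18.82 − (-11.03) = -7.79°C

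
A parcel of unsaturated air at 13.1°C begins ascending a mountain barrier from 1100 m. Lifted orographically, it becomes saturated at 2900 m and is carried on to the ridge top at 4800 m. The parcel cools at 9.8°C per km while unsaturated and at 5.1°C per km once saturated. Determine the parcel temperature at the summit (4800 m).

-14.23°C

Dry to 2900 m: -9.8 × 1.8 km = -17.64°C, so T = -4.54°C.
Saturated to 4800 m: -5.1 × 1.9 km = -9.69°C, so T = -14.23°C.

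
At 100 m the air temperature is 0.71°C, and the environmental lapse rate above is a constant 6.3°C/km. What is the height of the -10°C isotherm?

Height above start = (0.71 − (-10)) / 6.3 = 1.7 km
Altitude = 100 m + 1700 m = 1800 m

1800 m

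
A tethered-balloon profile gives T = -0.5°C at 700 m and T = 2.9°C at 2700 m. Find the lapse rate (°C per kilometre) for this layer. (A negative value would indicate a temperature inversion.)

Γ = −ΔT/Δz = (-0.5 − 2.9) / (2700 − 700) m
  = -3.4°C / 2 km = -1.7°C/km

-1.7°C/km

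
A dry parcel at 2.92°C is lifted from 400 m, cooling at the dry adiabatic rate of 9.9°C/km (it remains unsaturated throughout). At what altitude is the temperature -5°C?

1200 m

Height above start = (2.92 − (-5)) / 9.9 = 0.8 km
Altitude = 400 m + 800 m = 1200 m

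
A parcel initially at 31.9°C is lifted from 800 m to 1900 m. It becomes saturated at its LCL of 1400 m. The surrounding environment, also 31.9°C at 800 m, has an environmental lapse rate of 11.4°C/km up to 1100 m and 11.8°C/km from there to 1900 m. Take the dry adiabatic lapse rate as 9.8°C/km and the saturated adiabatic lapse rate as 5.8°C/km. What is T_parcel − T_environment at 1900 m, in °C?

+4.08°C (parcel warmer than environment)

Parcel:
  From 800 m to 1400 m (dry): cools by 9.8 × 0.6 = 5.88°C, giving 26.02°C.
  From 1400 m to 1900 m (saturated): cools by 5.8 × 0.5 = 2.9°C, giving 23.12°C.
Environment:
  From 800 m to 1100 m (environment, lower layer): cools by 11.4 × 0.3 = 3.42°C, giving 28.48°C.
  From 1100 m to 1900 m (environment, upper layer): cools by 11.8 × 0.8 = 9.44°C, giving 19.04°C.
T_parcel − T_env = 23.12 − 19.04 = +4.08°C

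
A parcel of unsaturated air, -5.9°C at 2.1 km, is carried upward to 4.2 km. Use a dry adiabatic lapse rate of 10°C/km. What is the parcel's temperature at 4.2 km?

2100 → 4200 m (dry adiabatic, 10°C/km): ΔT = -10 × 2.1 = -21°C → T = -26.9°C

-26.9°C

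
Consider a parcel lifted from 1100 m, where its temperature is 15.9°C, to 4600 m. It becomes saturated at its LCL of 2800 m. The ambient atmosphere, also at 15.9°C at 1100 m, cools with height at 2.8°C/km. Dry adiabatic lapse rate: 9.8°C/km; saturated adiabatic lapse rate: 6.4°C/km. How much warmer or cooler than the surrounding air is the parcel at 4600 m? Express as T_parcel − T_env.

-18.38°C (parcel cooler than environment)

Parcel:
  Dry to 2800 m: -9.8 × 1.7 km = -16.66°C, so T = -0.76°C.
  Saturated to 4600 m: -6.4 × 1.8 km = -11.52°C, so T = -12.28°C.
Environment:
  Environment to 4600 m: -2.8 × 3.5 km = -9.8°C, so T = 6.1°C.
T_parcel − T_env = -12.28 − 6.1 = -18.38°C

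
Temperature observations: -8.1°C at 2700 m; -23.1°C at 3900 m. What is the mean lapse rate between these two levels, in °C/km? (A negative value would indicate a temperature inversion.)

12.5°C/km

Γ = −ΔT/Δz = (-8.1 − (-23.1)) / (3900 − 2700) m
  = 15°C / 1.2 km = 12.5°C/km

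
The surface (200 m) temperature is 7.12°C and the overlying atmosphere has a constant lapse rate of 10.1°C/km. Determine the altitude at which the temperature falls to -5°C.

Height above start = (7.12 − (-5)) / 10.1 = 1.2 km
Altitude = 200 m + 1200 m = 1400 m

1400 m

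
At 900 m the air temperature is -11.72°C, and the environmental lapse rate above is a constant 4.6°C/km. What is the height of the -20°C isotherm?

Height above start = (-11.72 − (-20)) / 4.6 = 1.8 km
Altitude = 900 m + 1800 m = 2700 m

2700 m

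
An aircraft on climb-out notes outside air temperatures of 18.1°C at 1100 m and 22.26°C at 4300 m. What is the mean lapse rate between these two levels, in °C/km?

-1.3°C/km

Γ = −ΔT/Δz = (18.1 − 22.26) / (4300 − 1100) m
  = -4.16°C / 3.2 km = -1.3°C/km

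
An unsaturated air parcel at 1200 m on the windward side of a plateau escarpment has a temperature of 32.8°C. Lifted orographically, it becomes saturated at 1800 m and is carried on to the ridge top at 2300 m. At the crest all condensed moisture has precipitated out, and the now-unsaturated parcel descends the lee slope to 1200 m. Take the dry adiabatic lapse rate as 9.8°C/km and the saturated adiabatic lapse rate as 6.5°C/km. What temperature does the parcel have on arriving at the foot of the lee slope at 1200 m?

1200 → 1800 m (dry, 9.8°C/km): ΔT = -9.8 × 0.6 = -5.88°C → T = 26.92°C
1800 → 2300 m (saturated, 6.5°C/km): ΔT = -6.5 × 0.5 = -3.25°C → T = 23.67°C
2300 → 1200 m (dry descent, 9.8°C/km): ΔT = +9.8 × 1.1 = +10.78°C → T = 34.45°C

34.45°C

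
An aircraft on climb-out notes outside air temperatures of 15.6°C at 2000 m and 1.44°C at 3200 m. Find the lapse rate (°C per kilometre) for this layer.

Γ = −ΔT/Δz = (15.6 − 1.44) / (3200 − 2000) m
  = 14.16°C / 1.2 km = 11.8°C/km

11.8°C/km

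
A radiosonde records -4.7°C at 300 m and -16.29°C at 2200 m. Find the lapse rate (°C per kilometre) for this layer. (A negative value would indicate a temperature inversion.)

6.1°C/km

Γ = −ΔT/Δz = (-4.7 − (-16.29)) / (2200 − 300) m
  = 11.59°C / 1.9 km = 6.1°C/km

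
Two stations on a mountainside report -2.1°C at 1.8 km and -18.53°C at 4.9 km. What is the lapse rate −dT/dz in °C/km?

5.3°C/km

Γ = −ΔT/Δz = (-2.1 − (-18.53)) / (4900 − 1800) m
  = 16.43°C / 3.1 km = 5.3°C/km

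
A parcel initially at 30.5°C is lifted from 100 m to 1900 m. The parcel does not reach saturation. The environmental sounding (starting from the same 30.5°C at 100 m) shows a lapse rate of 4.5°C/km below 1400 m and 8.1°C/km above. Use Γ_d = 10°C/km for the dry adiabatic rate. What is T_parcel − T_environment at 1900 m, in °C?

Parcel:
  100–1900 m, dry: Δz = 1.8 km ⇒ ΔT = -18°C; T = 12.5°C
Environment:
  100–1400 m, environment, lower layer: Δz = 1.3 km ⇒ ΔT = -5.85°C; T = 24.65°C
  1400–1900 m, environment, upper layer: Δz = 0.5 km ⇒ ΔT = -4.05°C; T = 20.6°C
T_parcel − T_env = 12.5 − 20.6 = -8.1°C

-8.1°C (parcel cooler than environment)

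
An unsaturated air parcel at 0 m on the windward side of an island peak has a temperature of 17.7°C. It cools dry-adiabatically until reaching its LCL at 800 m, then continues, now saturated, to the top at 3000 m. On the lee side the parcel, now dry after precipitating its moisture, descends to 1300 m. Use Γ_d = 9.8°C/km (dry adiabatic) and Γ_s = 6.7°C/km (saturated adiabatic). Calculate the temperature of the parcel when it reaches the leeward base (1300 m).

0–800 m, dry: Δz = 0.8 km ⇒ ΔT = -7.84°C; T = 9.86°C
800–3000 m, saturated: Δz = 2.2 km ⇒ ΔT = -14.74°C; T = -4.88°C
3000–1300 m, dry descent: Δz = 1.7 km ⇒ ΔT = +16.66°C; T = 11.78°C

11.78°C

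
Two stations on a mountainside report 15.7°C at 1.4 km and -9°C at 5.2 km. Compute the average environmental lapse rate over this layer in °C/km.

6.5°C/km

Γ = −ΔT/Δz = (15.7 − (-9)) / (5200 − 1400) m
  = 24.7°C / 3.8 km = 6.5°C/km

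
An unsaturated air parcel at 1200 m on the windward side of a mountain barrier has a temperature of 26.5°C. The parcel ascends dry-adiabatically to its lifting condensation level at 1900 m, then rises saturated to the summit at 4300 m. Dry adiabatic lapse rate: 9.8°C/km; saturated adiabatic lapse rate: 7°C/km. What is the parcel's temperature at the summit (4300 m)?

1200–1900 m, dry: Δz = 0.7 km ⇒ ΔT = -6.86°C; T = 19.64°C
1900–4300 m, saturated: Δz = 2.4 km ⇒ ΔT = -16.8°C; T = 2.84°C

2.84°C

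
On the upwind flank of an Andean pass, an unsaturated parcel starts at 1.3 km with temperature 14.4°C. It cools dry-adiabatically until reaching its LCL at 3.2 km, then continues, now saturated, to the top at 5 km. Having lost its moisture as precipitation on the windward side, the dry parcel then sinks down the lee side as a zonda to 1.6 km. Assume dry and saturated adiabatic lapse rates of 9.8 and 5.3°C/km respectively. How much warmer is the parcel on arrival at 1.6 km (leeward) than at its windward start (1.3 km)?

+5.16°C

From 1300 m to 3200 m (dry): cools by 9.8 × 1.9 = 18.62°C, giving -4.22°C.
From 3200 m to 5000 m (saturated): cools by 5.3 × 1.8 = 9.54°C, giving -13.76°C.
From 5000 m to 1600 m (dry descent): warms by 9.8 × 3.4 = 33.32°C, giving 19.56°C.
Net change vs windward start: 19.56 − 14.4 = +5.16°C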